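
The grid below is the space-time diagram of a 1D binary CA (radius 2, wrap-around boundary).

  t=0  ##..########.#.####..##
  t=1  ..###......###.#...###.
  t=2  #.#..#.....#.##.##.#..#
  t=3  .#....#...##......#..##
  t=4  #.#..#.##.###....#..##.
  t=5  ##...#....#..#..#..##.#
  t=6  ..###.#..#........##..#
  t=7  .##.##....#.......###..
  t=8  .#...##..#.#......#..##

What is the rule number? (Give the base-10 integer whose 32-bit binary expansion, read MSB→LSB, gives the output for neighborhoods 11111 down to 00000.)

  nb #####: next=.  (t=0,i=6, bit31=0)
  nb ####.: next=.  (t=0,i=0, bit30=0)
  nb ###.#: next=#  (t=0,i=11, bit29=1)
  nb ###..: next=.  (t=0,i=1, bit28=0)
  nb ##.##: next=.  (t=2,i=15, bit27=0)
  nb ##.#.: next=#  (t=0,i=12, bit26=1)
  nb ##..#: next=#  (t=0,i=2, bit25=1)
  nb ##...: next=#  (t=1,i=5, bit24=1)
  nb #.###: next=#  (t=0,i=15, bit23=1)
  nb #.##.: next=.  (t=2,i=13, bit22=0)
  nb #.#.#: next=#  (t=0,i=13, bit21=1)
  nb #.#..: next=.  (t=1,i=15, bit20=0)
  nb #..##: next=#  (t=0,i=3, bit19=1)
  nb #..#.: next=.  (t=2,i=4, bit18=0)
  nb #...#: next=#  (t=1,i=0, bit17=1)
  nb #....: next=.  (t=1,i=6, bit16=0)
  nb .####: next=.  (t=0,i=5, bit15=0)
  nb .###.: next=.  (t=1,i=3, bit14=0)
  nb .##.#: next=.  (t=2,i=0, bit13=0)
  nb .##..: next=#  (t=3,i=11, bit12=1)
  nb .#.##: next=.  (t=0,i=14, bit11=0)
  nb .#.#.: next=#  (t=4,i=1, bit10=1)
  nb .#..#: next=.  (t=2,i=3, bit9=0)
  nb .#...: next=#  (t=1,i=16, bit8=1)
  nb ..###: next=#  (t=0,i=4, bit7=1)
  nb ..##.: next=#  (t=2,i=22, bit6=1)
  nb ..#.#: next=#  (t=2,i=11, bit5=1)
  nb ..#..: next=.  (t=2,i=5, bit4=0)
  nb ...##: next=.  (t=1,i=1, bit3=0)
  nb ...#.: next=#  (t=2,i=10, bit2=1)
  nb ....#: next=.  (t=1,i=9, bit1=0)
  nb .....: next=.  (t=1,i=7, bit0=0)
  bits 00100111101010100001010111100100 = 665458148

665458148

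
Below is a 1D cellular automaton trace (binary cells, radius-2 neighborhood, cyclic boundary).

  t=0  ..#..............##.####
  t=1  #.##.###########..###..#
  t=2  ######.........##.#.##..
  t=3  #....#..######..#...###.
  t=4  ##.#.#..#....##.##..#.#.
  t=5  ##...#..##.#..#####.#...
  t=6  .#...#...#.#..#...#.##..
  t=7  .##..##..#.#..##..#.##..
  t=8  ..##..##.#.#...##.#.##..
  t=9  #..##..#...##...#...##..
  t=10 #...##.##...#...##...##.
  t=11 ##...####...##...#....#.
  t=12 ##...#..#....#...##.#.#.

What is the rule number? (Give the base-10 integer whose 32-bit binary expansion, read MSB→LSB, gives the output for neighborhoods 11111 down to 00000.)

986722739

  [31] ##### => .  t=1,i=7
  [30] ####. => .  t=0,i=22
  [29] ###.# => #  t=3,i=22
  [28] ###.. => #  t=0,i=23
  [27] ##.## => #  t=0,i=19
  [26] ##.#. => .  t=2,i=17
  [25] ##..# => #  t=0,i=0
  [24] ##... => .  t=2,i=6
  [23] #.### => #  t=0,i=20
  [22] #.##. => #  t=1,i=2
  [21] #.#.# => .  t=2,i=18
  [20] #.#.. => #  t=3,i=0
  [19] #..## => .  t=1,i=17
  [18] #..#. => .  t=0,i=1
  [17] #...# => .  t=3,i=18
  [16] #.... => .  t=0,i=4
  [15] .#### => .  t=0,i=21
  [14] .###. => .  t=1,i=19
  [13] .##.# => #  t=0,i=18
  [12] .##.. => #  t=2,i=21
  [11] .#.## => .  t=2,i=19
  [10] .#.#. => .  t=4,i=4
  [9] .#..# => .  t=3,i=6
  [8] .#... => #  t=0,i=3
  [7] ..### => #  t=1,i=18
  [6] ..##. => .  t=0,i=17
  [5] ..#.# => #  t=4,i=20
  [4] ..#.. => #  t=0,i=2
  [3] ...## => .  t=0,i=16
  [2] ...#. => .  t=3,i=4
  [1] ....# => #  t=0,i=15
  [0] ..... => #  t=0,i=5
  bits 00111010110100000011000110110011 = 986722739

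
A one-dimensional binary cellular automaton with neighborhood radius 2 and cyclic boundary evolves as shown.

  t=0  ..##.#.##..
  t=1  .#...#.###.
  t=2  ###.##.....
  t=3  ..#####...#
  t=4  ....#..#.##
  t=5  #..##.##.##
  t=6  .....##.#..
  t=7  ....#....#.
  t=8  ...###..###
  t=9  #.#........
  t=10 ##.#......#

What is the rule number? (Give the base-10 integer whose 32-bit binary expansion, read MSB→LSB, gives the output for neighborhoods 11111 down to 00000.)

  [31] ##### => #  t=3,i=4
  [30] ####. => .  t=3,i=5
  [29] ###.# => #  t=2,i=2
  [28] ###.. => .  t=1,i=9
  [27] ##.## => #  t=2,i=3
  [26] ##.#. => .  t=0,i=4
  [25] ##..# => .  t=1,i=10
  [24] ##... => #  t=0,i=9
  [23] #.### => .  t=1,i=7
  [22] #.##. => #  t=0,i=7
  [21] #.#.# => #  t=0,i=5
  [20] #.#.. => .  t=6,i=8
  [19] #..## => .  t=3,i=1
  [18] #..#. => #  t=1,i=0
  [17] #...# => .  t=1,i=3
  [16] #.... => .  t=0,i=10
  [15] .#### => .  t=3,i=3
  [14] .###. => .  t=1,i=8
  [13] .##.# => .  t=0,i=3
  [12] .##.. => #  t=0,i=8
  [11] .#.## => .  t=0,i=6
  [10] .#.#. => #  t=9,i=1
  [9] .#..# => .  t=3,i=0
  [8] .#... => #  t=1,i=2
  [7] ..### => .  t=2,i=0
  [6] ..##. => .  t=0,i=2
  [5] ..#.# => #  t=1,i=5
  [4] ..#.. => #  t=1,i=1
  [3] ...## => #  t=0,i=1
  [2] ...#. => #  t=1,i=4
  [1] ....# => .  t=0,i=0
  [0] ..... => .  t=2,i=8
  bits 10101001011001000001010100111100 = 2841908540

2841908540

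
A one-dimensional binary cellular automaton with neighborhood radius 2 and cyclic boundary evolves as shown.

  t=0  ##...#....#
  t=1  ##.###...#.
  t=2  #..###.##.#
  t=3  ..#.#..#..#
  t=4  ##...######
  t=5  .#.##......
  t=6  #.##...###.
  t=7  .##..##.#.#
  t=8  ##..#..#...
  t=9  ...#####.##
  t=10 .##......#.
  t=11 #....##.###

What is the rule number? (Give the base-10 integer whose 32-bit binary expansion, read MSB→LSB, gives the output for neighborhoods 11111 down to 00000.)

  [31] ##### => .  t=4,i=7
  [30] ####. => .  t=4,i=0
  [29] ###.# => .  t=2,i=5
  [28] ###.. => #  t=0,i=1
  [27] ##.## => .  t=1,i=2
  [26] ##.#. => #  t=6,i=10
  [25] ##..# => .  t=2,i=1
  [24] ##... => .  t=0,i=2
  [23] #.### => #  t=1,i=3
  [22] #.##. => #  t=1,i=0
  [21] #.#.# => .  t=6,i=0
  [20] #.#.. => .  t=3,i=4
  [19] #..## => #  t=2,i=2
  [18] #..#. => #  t=3,i=1
  [17] #...# => #  t=0,i=3
  [16] #.... => .  t=0,i=7
  [15] .#### => .  t=4,i=6
  [14] .###. => #  t=0,i=0
  [13] .##.# => .  t=1,i=1
  [12] .##.. => .  t=2,i=0
  [11] .#.## => #  t=1,i=10
  [10] .#.#. => .  t=3,i=3
  [9] .#..# => #  t=3,i=0
  [8] .#... => .  t=0,i=6
  [7] ..### => .  t=0,i=10
  [6] ..##. => .  t=7,i=5
  [5] ..#.# => .  t=1,i=9
  [4] ..#.. => #  t=0,i=5
  [3] ...## => #  t=0,i=9
  [2] ...#. => #  t=0,i=4
  [1] ....# => .  t=0,i=8
  [0] ..... => #  t=5,i=7
  bits 00010100110011100100101000011101 = 349063709

349063709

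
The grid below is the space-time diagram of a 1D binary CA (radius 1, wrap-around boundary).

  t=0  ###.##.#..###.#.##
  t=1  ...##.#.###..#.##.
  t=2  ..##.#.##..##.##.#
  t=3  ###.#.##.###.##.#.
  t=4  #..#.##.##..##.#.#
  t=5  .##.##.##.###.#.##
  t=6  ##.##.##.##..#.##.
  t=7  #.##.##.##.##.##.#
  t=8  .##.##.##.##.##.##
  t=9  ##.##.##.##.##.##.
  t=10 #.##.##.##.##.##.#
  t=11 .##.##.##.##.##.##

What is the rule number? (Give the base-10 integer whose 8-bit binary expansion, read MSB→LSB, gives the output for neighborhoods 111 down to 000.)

58

  [7] ### => .  t=0,i=0
  [6] ##. => .  t=0,i=2
  [5] #.# => #  t=0,i=3
  [4] #.. => #  t=0,i=8
  [3] .## => #  t=0,i=4
  [2] .#. => .  t=0,i=7
  [1] ..# => #  t=0,i=9
  [0] ... => .  t=1,i=0
  bits 00111010 = 58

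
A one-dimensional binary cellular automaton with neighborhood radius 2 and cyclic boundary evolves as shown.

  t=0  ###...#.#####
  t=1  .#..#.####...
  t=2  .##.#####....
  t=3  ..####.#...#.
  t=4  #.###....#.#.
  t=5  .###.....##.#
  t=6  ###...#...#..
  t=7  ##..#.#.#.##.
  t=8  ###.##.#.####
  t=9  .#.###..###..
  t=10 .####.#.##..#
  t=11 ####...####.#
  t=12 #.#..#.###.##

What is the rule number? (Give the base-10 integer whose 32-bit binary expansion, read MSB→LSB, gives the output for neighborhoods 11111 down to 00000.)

  #####|.  b31=0 t=0,i=0
  ####.|#  b30=1 t=0,i=1
  ###.#|.  b29=0 t=3,i=5
  ###..|.  b28=0 t=0,i=2
  ##.##|#  b27=1 t=2,i=3
  ##.#.|.  b26=0 t=3,i=6
  ##..#|#  b25=1 t=7,i=2
  ##...|.  b24=0 t=0,i=3
  #.###|#  b23=1 t=0,i=8
  #.##.|#  b22=1 t=7,i=0
  #.#.#|.  b21=0 t=4,i=0
  #.#..|.  b20=0 t=3,i=7
  #..##|.  b19=0 t=6,i=12
  #..#.|.  b18=0 t=1,i=3
  #...#|#  b17=1 t=0,i=4
  #....|.  b16=0 t=1,i=11
  .####|#  b15=1 t=0,i=9
  .###.|#  b14=1 t=4,i=3
  .##.#|#  b13=1 t=2,i=2
  .##..|#  b12=1 t=7,i=1
  .#.##|#  b11=1 t=0,i=7
  .#.#.|#  b10=1 t=4,i=10
  .#..#|#  b9=1 t=1,i=2
  .#...|.  b8=0 t=3,i=8
  ..###|#  b7=1 t=3,i=2
  ..##.|.  b6=0 t=2,i=1
  ..#.#|#  b5=1 t=0,i=6
  ..#..|#  b4=1 t=1,i=1
  ...##|.  b3=0 t=2,i=0
  ...#.|.  b2=0 t=0,i=5
  ....#|.  b1=0 t=1,i=12
  .....|#  b0=1 t=2,i=11
  bits 01001010110000101111111010110001 = 1254293169

1254293169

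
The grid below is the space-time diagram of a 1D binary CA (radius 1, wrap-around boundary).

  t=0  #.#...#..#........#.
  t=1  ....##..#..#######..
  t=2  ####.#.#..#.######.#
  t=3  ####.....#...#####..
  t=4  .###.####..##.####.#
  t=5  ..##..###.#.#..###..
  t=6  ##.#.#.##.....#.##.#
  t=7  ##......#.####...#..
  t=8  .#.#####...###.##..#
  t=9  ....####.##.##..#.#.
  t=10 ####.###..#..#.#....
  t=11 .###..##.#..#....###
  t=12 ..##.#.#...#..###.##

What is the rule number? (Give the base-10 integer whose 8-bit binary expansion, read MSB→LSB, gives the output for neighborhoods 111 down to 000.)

  [7] ### => #  t=1,i=12
  [6] ##. => #  t=1,i=5
  [5] #.# => .  t=0,i=1
  [4] #.. => .  t=0,i=3
  [3] .## => .  t=1,i=4
  [2] .#. => .  t=0,i=0
  [1] ..# => #  t=0,i=5
  [0] ... => #  t=0,i=4
  bits 11000011 = 195

195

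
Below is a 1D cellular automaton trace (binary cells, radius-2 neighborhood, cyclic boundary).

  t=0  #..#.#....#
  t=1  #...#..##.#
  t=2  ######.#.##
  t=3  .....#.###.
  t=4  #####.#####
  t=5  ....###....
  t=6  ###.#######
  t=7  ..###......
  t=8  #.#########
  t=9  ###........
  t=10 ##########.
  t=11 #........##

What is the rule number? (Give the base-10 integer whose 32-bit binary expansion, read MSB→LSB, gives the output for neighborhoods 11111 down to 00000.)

971202263

  #####|.  b31=0 t=2,i=0
  ####.|.  b30=0 t=2,i=4
  ###.#|#  b29=1 t=2,i=5
  ###..|#  b28=1 t=3,i=9
  ##.##|#  b27=1 t=1,i=9
  ##.#.|.  b26=0 t=2,i=6
  ##..#|.  b25=0 t=0,i=1
  ##...|#  b24=1 t=1,i=1
  #.###|#  b23=1 t=2,i=9
  #.##.|#  b22=1 t=1,i=10
  #.#.#|#  b21=1 t=2,i=7
  #.#..|.  b20=0 t=0,i=5
  #..##|.  b19=0 t=1,i=6
  #..#.|.  b18=0 t=0,i=2
  #...#|#  b17=1 t=1,i=2
  #....|#  b16=1 t=0,i=7
  .####|.  b15=0 t=2,i=10
  .###.|#  b14=1 t=3,i=8
  .##.#|.  b13=0 t=1,i=8
  .##..|#  b12=1 t=0,i=0
  .#.##|#  b11=1 t=2,i=8
  .#.#.|#  b10=1 t=0,i=4
  .#..#|#  b9=1 t=1,i=5
  .#...|.  b8=0 t=0,i=6
  ..###|#  b7=1 t=5,i=4
  ..##.|#  b6=1 t=0,i=10
  ..#.#|.  b5=0 t=0,i=3
  ..#..|#  b4=1 t=1,i=4
  ...##|.  b3=0 t=0,i=9
  ...#.|#  b2=1 t=1,i=3
  ....#|#  b1=1 t=0,i=8
  .....|#  b0=1 t=3,i=1
  bits 00111001111000110101111011010111 = 971202263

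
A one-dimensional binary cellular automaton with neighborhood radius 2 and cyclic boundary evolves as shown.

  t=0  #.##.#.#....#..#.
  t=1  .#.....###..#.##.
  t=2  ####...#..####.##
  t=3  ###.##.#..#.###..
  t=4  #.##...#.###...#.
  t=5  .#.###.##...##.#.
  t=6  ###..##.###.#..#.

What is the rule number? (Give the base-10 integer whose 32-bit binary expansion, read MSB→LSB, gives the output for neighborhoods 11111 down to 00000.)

3944159728

  ##### -> #   bit 31 = 1  t=2,i=0
  ####. -> #   bit 30 = 1  t=2,i=2
  ###.# -> #   bit 29 = 1  t=2,i=13
  ###.. -> .   bit 28 = 0  t=1,i=9
  ##.## -> #   bit 27 = 1  t=2,i=14
  ##.#. -> .   bit 26 = 0  t=0,i=4
  ##..# -> #   bit 25 = 1  t=1,i=10
  ##... -> #   bit 24 = 1  t=2,i=4
  #.### -> .   bit 23 = 0  t=2,i=15
  #.##. -> .   bit 22 = 0  t=0,i=2
  #.#.# -> .   bit 21 = 0  t=0,i=0
  #.#.. -> #   bit 20 = 1  t=0,i=7
  #..## -> .   bit 19 = 0  t=2,i=9
  #..#. -> #   bit 18 = 1  t=0,i=14
  #...# -> #   bit 17 = 1  t=2,i=5
  #.... -> #   bit 16 = 1  t=0,i=9
  .#### -> .   bit 15 = 0  t=2,i=11
  .###. -> .   bit 14 = 0  t=1,i=8
  .##.# -> .   bit 13 = 0  t=0,i=3
  .##.. -> #   bit 12 = 1  t=1,i=15
  .#.## -> #   bit 11 = 1  t=0,i=1
  .#.#. -> .   bit 10 = 0  t=0,i=6
  .#..# -> .   bit 9 = 0  t=0,i=13
  .#... -> #   bit 8 = 1  t=0,i=8
  ..### -> #   bit 7 = 1  t=1,i=7
  ..##. -> #   bit 6 = 1  t=5,i=12
  ..#.# -> #   bit 5 = 1  t=0,i=15
  ..#.. -> #   bit 4 = 1  t=0,i=12
  ...## -> .   bit 3 = 0  t=1,i=6
  ...#. -> .   bit 2 = 0  t=0,i=11
  ....# -> .   bit 1 = 0  t=0,i=10
  ..... -> .   bit 0 = 0  t=1,i=4
  bits 11101011000101110001100111110000 = 3944159728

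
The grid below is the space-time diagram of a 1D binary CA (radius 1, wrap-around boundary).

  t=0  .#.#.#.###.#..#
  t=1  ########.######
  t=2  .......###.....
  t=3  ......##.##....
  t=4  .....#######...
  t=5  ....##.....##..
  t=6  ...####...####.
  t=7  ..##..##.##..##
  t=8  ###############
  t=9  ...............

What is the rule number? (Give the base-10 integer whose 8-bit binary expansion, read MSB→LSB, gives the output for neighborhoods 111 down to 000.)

126

  nb ###: next=.  (t=0,i=8, bit7=0)
  nb ##.: next=#  (t=0,i=9, bit6=1)
  nb #.#: next=#  (t=0,i=0, bit5=1)
  nb #..: next=#  (t=0,i=12, bit4=1)
  nb .##: next=#  (t=0,i=7, bit3=1)
  nb .#.: next=#  (t=0,i=1, bit2=1)
  nb ..#: next=#  (t=0,i=13, bit1=1)
  nb ...: next=.  (t=2,i=0, bit0=0)
  bits 01111110 = 126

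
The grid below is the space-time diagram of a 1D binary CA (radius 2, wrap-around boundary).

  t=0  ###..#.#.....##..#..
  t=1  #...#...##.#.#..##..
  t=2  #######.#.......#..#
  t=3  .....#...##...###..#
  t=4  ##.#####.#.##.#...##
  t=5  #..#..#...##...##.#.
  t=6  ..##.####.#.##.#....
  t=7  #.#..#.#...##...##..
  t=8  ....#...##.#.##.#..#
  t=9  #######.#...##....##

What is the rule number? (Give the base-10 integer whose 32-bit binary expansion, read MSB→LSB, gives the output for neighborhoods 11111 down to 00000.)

  #####|.  b31=0 t=2,i=1
  ####.|#  b30=1 t=2,i=5
  ###.#|.  b29=0 t=2,i=6
  ###..|.  b28=0 t=0,i=2
  ##.##|.  b27=0 t=4,i=2
  ##.#.|.  b26=0 t=1,i=10
  ##..#|.  b25=0 t=0,i=3
  ##...|#  b24=1 t=3,i=11
  #.###|#  b23=1 t=4,i=3
  #.##.|#  b22=1 t=4,i=11
  #.#.#|.  b21=0 t=1,i=11
  #.#..|.  b20=0 t=0,i=7
  #..##|.  b19=0 t=0,i=19
  #..#.|#  b18=1 t=0,i=4
  #...#|#  b17=1 t=1,i=2
  #....|#  b16=1 t=0,i=9
  .####|.  b15=0 t=2,i=0
  .###.|.  b14=0 t=0,i=1
  .##.#|.  b13=0 t=1,i=9
  .##..|.  b12=0 t=0,i=14
  .#.##|#  b11=1 t=4,i=10
  .#.#.|.  b10=0 t=0,i=6
  .#..#|.  b9=0 t=0,i=18
  .#...|#  b8=1 t=0,i=8
  ..###|#  b7=1 t=0,i=0
  ..##.|#  b6=1 t=0,i=13
  ..#.#|.  b5=0 t=0,i=5
  ..#..|#  b4=1 t=0,i=17
  ...##|.  b3=0 t=0,i=12
  ...#.|#  b2=1 t=1,i=3
  ....#|#  b1=1 t=0,i=11
  .....|.  b0=0 t=0,i=10
  bits 01000001110001110000100111010110 = 1103563222

1103563222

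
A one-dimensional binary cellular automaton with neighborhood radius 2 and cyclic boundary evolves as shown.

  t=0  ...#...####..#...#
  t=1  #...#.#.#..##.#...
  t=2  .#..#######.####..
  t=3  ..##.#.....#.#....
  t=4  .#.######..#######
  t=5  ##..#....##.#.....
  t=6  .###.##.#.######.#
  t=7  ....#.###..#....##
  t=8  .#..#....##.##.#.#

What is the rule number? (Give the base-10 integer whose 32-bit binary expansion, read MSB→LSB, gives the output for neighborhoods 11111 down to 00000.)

  #####|.  b31=0 t=2,i=6
  ####.|.  b30=0 t=0,i=9
  ###.#|.  b29=0 t=2,i=10
  ###..|.  b28=0 t=0,i=10
  ##.##|#  b27=1 t=2,i=11
  ##.#.|#  b26=1 t=1,i=13
  ##..#|#  b25=1 t=0,i=11
  ##...|.  b24=0 t=2,i=16
  #.###|.  b23=0 t=2,i=12
  #.##.|.  b22=0 t=6,i=5
  #.#.#|#  b21=1 t=1,i=6
  #.#..|#  b20=1 t=1,i=8
  #..##|#  b19=1 t=1,i=10
  #..#.|#  b18=1 t=0,i=12
  #...#|.  b17=0 t=0,i=1
  #....|#  b16=1 t=3,i=7
  .####|#  b15=1 t=0,i=8
  .###.|.  b14=0 t=6,i=2
  .##.#|#  b13=1 t=1,i=12
  .##..|#  b12=1 t=5,i=1
  .#.##|.  b11=0 t=4,i=2
  .#.#.|#  b10=1 t=1,i=5
  .#..#|#  b9=1 t=1,i=9
  .#...|#  b8=1 t=0,i=0
  ..###|.  b7=0 t=0,i=7
  ..##.|.  b6=0 t=1,i=11
  ..#.#|#  b5=1 t=1,i=4
  ..#..|.  b4=0 t=0,i=3
  ...##|#  b3=1 t=0,i=6
  ...#.|.  b2=0 t=0,i=2
  ....#|.  b1=0 t=3,i=0
  .....|#  b0=1 t=3,i=8
  bits 00001110001111011011011100101001 = 238925609

238925609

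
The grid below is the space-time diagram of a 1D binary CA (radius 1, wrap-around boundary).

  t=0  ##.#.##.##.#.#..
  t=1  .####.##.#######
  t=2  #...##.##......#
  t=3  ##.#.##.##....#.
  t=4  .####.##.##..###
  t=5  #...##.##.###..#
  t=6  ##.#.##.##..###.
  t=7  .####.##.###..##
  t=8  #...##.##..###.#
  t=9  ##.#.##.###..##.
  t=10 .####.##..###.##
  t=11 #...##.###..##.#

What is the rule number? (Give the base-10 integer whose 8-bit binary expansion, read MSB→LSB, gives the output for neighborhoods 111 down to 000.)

  nb ###: next=.  (t=1,i=2, bit7=0)
  nb ##.: next=#  (t=0,i=1, bit6=1)
  nb #.#: next=#  (t=0,i=2, bit5=1)
  nb #..: next=#  (t=0,i=14, bit4=1)
  nb .##: next=.  (t=0,i=0, bit3=0)
  nb .#.: next=#  (t=0,i=3, bit2=1)
  nb ..#: next=#  (t=0,i=15, bit1=1)
  nb ...: next=.  (t=2,i=2, bit0=0)
  bits 01110110 = 118

118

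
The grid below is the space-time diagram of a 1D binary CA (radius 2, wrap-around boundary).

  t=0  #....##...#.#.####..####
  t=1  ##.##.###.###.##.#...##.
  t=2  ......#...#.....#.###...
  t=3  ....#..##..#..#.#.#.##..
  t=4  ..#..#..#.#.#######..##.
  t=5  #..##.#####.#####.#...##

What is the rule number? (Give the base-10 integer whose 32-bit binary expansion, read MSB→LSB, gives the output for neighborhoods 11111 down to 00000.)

2510722858

  [31] ##### => #  t=0,i=22
  [30] ####. => .  t=0,i=16
  [29] ###.# => .  t=1,i=8
  [28] ###.. => #  t=0,i=0
  [27] ##.## => .  t=1,i=2
  [26] ##.#. => #  t=1,i=16
  [25] ##..# => .  t=0,i=18
  [24] ##... => #  t=0,i=1
  [23] #.### => #  t=0,i=14
  [22] #.##. => .  t=1,i=0
  [21] #.#.# => #  t=0,i=12
  [20] #.#.. => .  t=1,i=17
  [19] #..## => .  t=0,i=19
  [18] #..#. => #  t=3,i=10
  [17] #...# => #  t=0,i=8
  [16] #.... => .  t=0,i=2
  [15] .#### => #  t=0,i=15
  [14] .###. => .  t=1,i=7
  [13] .##.# => .  t=1,i=1
  [12] .##.. => #  t=0,i=6
  [11] .#.## => .  t=0,i=13
  [10] .#.#. => #  t=0,i=11
  [9] .#..# => #  t=3,i=5
  [8] .#... => #  t=1,i=18
  [7] ..### => .  t=0,i=20
  [6] ..##. => .  t=0,i=5
  [5] ..#.# => #  t=0,i=10
  [4] ..#.. => .  t=2,i=6
  [3] ...## => #  t=0,i=4
  [2] ...#. => .  t=0,i=9
  [1] ....# => #  t=0,i=3
  [0] ..... => .  t=2,i=0
  bits 10010101101001101001011100101010 = 2510722858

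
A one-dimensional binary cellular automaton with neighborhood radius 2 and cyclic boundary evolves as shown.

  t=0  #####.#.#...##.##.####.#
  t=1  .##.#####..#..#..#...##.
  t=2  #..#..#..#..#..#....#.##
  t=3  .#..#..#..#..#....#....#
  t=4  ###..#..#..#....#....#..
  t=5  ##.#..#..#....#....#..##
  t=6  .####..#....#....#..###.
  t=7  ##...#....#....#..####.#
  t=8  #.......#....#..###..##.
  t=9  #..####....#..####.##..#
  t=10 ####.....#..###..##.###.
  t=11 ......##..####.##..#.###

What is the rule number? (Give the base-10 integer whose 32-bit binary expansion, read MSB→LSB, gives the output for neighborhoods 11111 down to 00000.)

  #####|#  b31=1 t=0,i=1
  ####.|.  b30=0 t=0,i=3
  ###.#|#  b29=1 t=0,i=4
  ###..|.  b28=0 t=1,i=8
  ##.##|#  b27=1 t=0,i=14
  ##.#.|#  b26=1 t=0,i=5
  ##..#|#  b25=1 t=1,i=9
  ##...|.  b24=0 t=7,i=2
  #.###|.  b23=0 t=0,i=18
  #.##.|.  b22=0 t=0,i=15
  #.#.#|#  b21=1 t=0,i=6
  #.#..|#  b20=1 t=0,i=8
  #..##|#  b19=1 t=1,i=0
  #..#.|.  b18=0 t=1,i=10
  #...#|.  b17=0 t=0,i=10
  #....|.  b16=0 t=2,i=17
  .####|.  b15=0 t=0,i=0
  .###.|#  b14=1 t=2,i=23
  .##.#|.  b13=0 t=0,i=13
  .##..|#  b12=1 t=1,i=22
  .#.##|.  b11=0 t=2,i=21
  .#.#.|#  b10=1 t=0,i=7
  .#..#|#  b9=1 t=1,i=12
  .#...|.  b8=0 t=0,i=9
  ..###|#  b7=1 t=4,i=0
  ..##.|.  b6=0 t=0,i=12
  ..#.#|.  b5=0 t=2,i=20
  ..#..|.  b4=0 t=1,i=11
  ...##|#  b3=1 t=0,i=11
  ...#.|.  b2=0 t=2,i=19
  ....#|#  b1=1 t=2,i=18
  .....|#  b0=1 t=8,i=3
  bits 10101110001110000101011010001011 = 2922927755

2922927755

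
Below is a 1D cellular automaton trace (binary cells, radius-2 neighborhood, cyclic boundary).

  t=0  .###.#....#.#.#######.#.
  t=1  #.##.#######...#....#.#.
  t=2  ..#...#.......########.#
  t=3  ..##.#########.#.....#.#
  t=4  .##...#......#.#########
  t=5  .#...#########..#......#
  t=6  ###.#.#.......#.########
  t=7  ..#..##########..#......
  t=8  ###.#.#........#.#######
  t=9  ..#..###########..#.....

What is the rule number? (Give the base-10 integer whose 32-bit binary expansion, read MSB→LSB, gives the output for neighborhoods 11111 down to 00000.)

576308607

  #####|.  b31=0 t=0,i=16
  ####.|.  b30=0 t=0,i=19
  ###.#|#  b29=1 t=0,i=3
  ###..|.  b28=0 t=1,i=11
  ##.##|.  b27=0 t=1,i=4
  ##.#.|.  b26=0 t=0,i=4
  ##..#|#  b25=1 t=5,i=14
  ##...|.  b24=0 t=1,i=12
  #.###|.  b23=0 t=0,i=14
  #.##.|#  b22=1 t=1,i=2
  #.#.#|.  b21=0 t=0,i=12
  #.#..|#  b20=1 t=0,i=5
  #..##|#  b19=1 t=0,i=0
  #..#.|.  b18=0 t=2,i=1
  #...#|.  b17=0 t=1,i=13
  #....|#  b16=1 t=0,i=7
  .####|#  b15=1 t=0,i=15
  .###.|#  b14=1 t=0,i=2
  .##.#|.  b13=0 t=1,i=3
  .##..|.  b12=0 t=4,i=2
  .#.##|.  b11=0 t=0,i=13
  .#.#.|#  b10=1 t=0,i=11
  .#..#|.  b9=0 t=0,i=23
  .#...|#  b8=1 t=0,i=6
  ..###|.  b7=0 t=0,i=1
  ..##.|#  b6=1 t=3,i=2
  ..#.#|#  b5=1 t=0,i=10
  ..#..|#  b4=1 t=1,i=15
  ...##|#  b3=1 t=2,i=13
  ...#.|#  b2=1 t=0,i=9
  ....#|#  b1=1 t=0,i=8
  .....|#  b0=1 t=2,i=9
  bits 00100010010110011100010101111111 = 576308607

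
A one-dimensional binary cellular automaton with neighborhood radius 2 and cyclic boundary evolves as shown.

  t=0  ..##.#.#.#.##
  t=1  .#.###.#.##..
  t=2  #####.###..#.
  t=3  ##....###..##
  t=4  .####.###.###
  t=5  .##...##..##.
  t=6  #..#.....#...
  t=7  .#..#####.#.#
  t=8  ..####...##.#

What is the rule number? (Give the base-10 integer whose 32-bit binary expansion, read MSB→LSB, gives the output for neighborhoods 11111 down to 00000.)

363457447

  [31] ##### => .  t=2,i=2
  [30] ####. => .  t=2,i=3
  [29] ###.# => .  t=1,i=5
  [28] ###.. => #  t=2,i=8
  [27] ##.## => .  t=2,i=5
  [26] ##.#. => #  t=0,i=4
  [25] ##..# => .  t=0,i=0
  [24] ##... => #  t=1,i=11
  [23] #.### => #  t=1,i=3
  [22] #.##. => .  t=0,i=11
  [21] #.#.# => #  t=0,i=5
  [20] #.#.. => .  t=7,i=1
  [19] #..## => #  t=0,i=1
  [18] #..#. => .  t=2,i=10
  [17] #...# => .  t=1,i=12
  [16] #.... => #  t=3,i=3
  [15] .#### => #  t=2,i=1
  [14] .###. => #  t=1,i=4
  [13] .##.# => #  t=0,i=3
  [12] .##.. => .  t=0,i=12
  [11] .#.## => #  t=0,i=10
  [10] .#.#. => .  t=0,i=6
  [9] .#..# => #  t=6,i=1
  [8] .#... => #  t=6,i=4
  [7] ..### => #  t=3,i=6
  [6] ..##. => .  t=0,i=2
  [5] ..#.# => #  t=1,i=1
  [4] ..#.. => .  t=6,i=0
  [3] ...## => .  t=3,i=5
  [2] ...#. => #  t=1,i=0
  [1] ....# => #  t=3,i=4
  [0] ..... => #  t=6,i=6
  bits 00010101101010011110101110100111 = 363457447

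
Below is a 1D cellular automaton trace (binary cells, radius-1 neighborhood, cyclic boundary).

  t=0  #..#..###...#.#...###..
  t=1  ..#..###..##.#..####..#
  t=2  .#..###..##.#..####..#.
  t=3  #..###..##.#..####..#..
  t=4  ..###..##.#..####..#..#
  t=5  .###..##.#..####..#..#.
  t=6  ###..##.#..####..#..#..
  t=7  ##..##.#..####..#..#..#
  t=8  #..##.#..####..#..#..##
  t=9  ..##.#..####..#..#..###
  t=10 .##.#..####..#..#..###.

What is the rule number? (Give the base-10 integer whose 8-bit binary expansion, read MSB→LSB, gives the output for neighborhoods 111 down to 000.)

171

  nb ###: next=#  (t=0,i=7, bit7=1)
  nb ##.: next=.  (t=0,i=8, bit6=0)
  nb #.#: next=#  (t=0,i=13, bit5=1)
  nb #..: next=.  (t=0,i=1, bit4=0)
  nb .##: next=#  (t=0,i=6, bit3=1)
  nb .#.: next=.  (t=0,i=0, bit2=0)
  nb ..#: next=#  (t=0,i=2, bit1=1)
  nb ...: next=#  (t=0,i=10, bit0=1)
  bits 10101011 = 171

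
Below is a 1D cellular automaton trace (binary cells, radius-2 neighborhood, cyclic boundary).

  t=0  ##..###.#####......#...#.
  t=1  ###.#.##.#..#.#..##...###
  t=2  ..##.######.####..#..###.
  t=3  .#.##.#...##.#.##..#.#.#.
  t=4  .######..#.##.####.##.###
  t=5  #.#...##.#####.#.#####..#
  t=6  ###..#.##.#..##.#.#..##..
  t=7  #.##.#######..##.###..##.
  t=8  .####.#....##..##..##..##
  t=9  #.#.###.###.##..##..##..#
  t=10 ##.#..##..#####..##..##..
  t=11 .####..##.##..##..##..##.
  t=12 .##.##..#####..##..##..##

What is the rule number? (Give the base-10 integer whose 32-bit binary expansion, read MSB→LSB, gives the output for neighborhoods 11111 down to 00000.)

  [31] ##### => .  t=0,i=10
  [30] ####. => .  t=0,i=11
  [29] ###.# => #  t=0,i=6
  [28] ###.. => #  t=0,i=12
  [27] ##.## => #  t=0,i=7
  [26] ##.#. => #  t=1,i=3
  [25] ##..# => #  t=0,i=2
  [24] ##... => .  t=0,i=13
  [23] #.### => .  t=0,i=8
  [22] #.##. => #  t=0,i=0
  [21] #.#.# => .  t=1,i=4
  [20] #.#.. => #  t=1,i=9
  [19] #..## => .  t=0,i=3
  [18] #..#. => .  t=1,i=11
  [17] #...# => .  t=0,i=21
  [16] #.... => #  t=0,i=14
  [15] .#### => #  t=0,i=9
  [14] .###. => .  t=0,i=5
  [13] .##.# => #  t=1,i=7
  [12] .##.. => #  t=0,i=1
  [11] .#.## => #  t=0,i=24
  [10] .#.#. => #  t=1,i=13
  [9] .#..# => #  t=1,i=10
  [8] .#... => .  t=0,i=20
  [7] ..### => #  t=0,i=4
  [6] ..##. => .  t=1,i=17
  [5] ..#.# => #  t=0,i=23
  [4] ..#.. => .  t=0,i=19
  [3] ...## => #  t=1,i=21
  [2] ...#. => #  t=0,i=18
  [1] ....# => #  t=0,i=17
  [0] ..... => .  t=0,i=15
  bits 00111110010100011011111010101110 = 1045544622

1045544622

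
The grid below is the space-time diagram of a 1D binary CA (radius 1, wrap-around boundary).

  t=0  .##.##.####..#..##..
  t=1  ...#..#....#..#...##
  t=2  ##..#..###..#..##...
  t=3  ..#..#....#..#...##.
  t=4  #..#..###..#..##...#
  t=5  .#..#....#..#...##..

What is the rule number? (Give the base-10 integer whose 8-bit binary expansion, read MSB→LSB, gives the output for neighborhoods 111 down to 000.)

  nb ###: next=.  (t=0,i=8, bit7=0)
  nb ##.: next=.  (t=0,i=2, bit6=0)
  nb #.#: next=#  (t=0,i=3, bit5=1)
  nb #..: next=#  (t=0,i=11, bit4=1)
  nb .##: next=.  (t=0,i=1, bit3=0)
  nb .#.: next=.  (t=0,i=13, bit2=0)
  nb ..#: next=.  (t=0,i=0, bit1=0)
  nb ...: next=#  (t=0,i=19, bit0=1)
  bits 00110001 = 49

49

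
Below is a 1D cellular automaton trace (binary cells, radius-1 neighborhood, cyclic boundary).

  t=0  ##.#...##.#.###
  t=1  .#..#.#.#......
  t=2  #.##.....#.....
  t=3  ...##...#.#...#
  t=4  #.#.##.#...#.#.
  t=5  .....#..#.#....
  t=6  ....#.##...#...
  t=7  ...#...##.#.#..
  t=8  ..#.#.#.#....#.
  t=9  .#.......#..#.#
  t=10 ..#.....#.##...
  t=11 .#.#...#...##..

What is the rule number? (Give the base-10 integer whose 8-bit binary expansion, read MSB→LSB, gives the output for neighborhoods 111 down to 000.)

  ###|.  b7=0 t=0,i=0
  ##.|#  b6=1 t=0,i=1
  #.#|.  b5=0 t=0,i=2
  #..|#  b4=1 t=0,i=4
  .##|.  b3=0 t=0,i=7
  .#.|.  b2=0 t=0,i=3
  ..#|#  b1=1 t=0,i=6
  ...|.  b0=0 t=0,i=5
  bits 01010010 = 82

82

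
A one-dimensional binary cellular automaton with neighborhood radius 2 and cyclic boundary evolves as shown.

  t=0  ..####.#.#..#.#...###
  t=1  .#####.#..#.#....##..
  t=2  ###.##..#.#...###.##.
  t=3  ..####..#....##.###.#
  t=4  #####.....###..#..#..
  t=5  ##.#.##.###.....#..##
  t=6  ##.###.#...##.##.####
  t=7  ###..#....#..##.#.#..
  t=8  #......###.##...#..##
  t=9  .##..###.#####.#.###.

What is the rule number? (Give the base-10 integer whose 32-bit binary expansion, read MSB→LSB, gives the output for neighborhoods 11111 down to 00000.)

1768528558

  ##### -> .   bit 31 = 0  t=1,i=3
  ####. -> #   bit 30 = 1  t=0,i=4
  ###.# -> #   bit 29 = 1  t=0,i=5
  ###.. -> .   bit 28 = 0  t=0,i=20
  ##.## -> #   bit 27 = 1  t=2,i=3
  ##.#. -> .   bit 26 = 0  t=0,i=6
  ##..# -> .   bit 25 = 0  t=0,i=0
  ##... -> #   bit 24 = 1  t=1,i=19
  #.### -> .   bit 23 = 0  t=2,i=0
  #.##. -> #   bit 22 = 1  t=2,i=4
  #.#.# -> #   bit 21 = 1  t=0,i=7
  #.#.. -> .   bit 20 = 0  t=0,i=9
  #..## -> #   bit 19 = 1  t=0,i=1
  #..#. -> .   bit 18 = 0  t=0,i=11
  #...# -> .   bit 17 = 0  t=0,i=16
  #.... -> #   bit 16 = 1  t=1,i=14
  .#### -> #   bit 15 = 1  t=0,i=3
  .###. -> .   bit 14 = 0  t=0,i=19
  .##.# -> .   bit 13 = 0  t=2,i=19
  .##.. -> #   bit 12 = 1  t=1,i=18
  .#.## -> #   bit 11 = 1  t=5,i=4
  .#.#. -> .   bit 10 = 0  t=0,i=8
  .#..# -> #   bit 9 = 1  t=0,i=10
  .#... -> .   bit 8 = 0  t=0,i=15
  ..### -> #   bit 7 = 1  t=0,i=2
  ..##. -> .   bit 6 = 0  t=1,i=17
  ..#.# -> #   bit 5 = 1  t=0,i=12
  ..#.. -> .   bit 4 = 0  t=3,i=8
  ...## -> #   bit 3 = 1  t=0,i=17
  ...#. -> #   bit 2 = 1  t=5,i=15
  ....# -> #   bit 1 = 1  t=1,i=15
  ..... -> .   bit 0 = 0  t=4,i=7
  bits 01101001011010011001101010101110 = 1768528558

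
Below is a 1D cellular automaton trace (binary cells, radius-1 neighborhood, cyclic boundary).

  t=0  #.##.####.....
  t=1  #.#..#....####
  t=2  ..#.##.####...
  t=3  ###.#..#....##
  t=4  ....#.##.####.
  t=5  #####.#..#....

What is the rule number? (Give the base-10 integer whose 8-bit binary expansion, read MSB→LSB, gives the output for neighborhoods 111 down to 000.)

15

  [7] ### => .  t=0,i=6
  [6] ##. => .  t=0,i=3
  [5] #.# => .  t=0,i=1
  [4] #.. => .  t=0,i=9
  [3] .## => #  t=0,i=2
  [2] .#. => #  t=0,i=0
  [1] ..# => #  t=0,i=13
  [0] ... => #  t=0,i=10
  bits 00001111 = 15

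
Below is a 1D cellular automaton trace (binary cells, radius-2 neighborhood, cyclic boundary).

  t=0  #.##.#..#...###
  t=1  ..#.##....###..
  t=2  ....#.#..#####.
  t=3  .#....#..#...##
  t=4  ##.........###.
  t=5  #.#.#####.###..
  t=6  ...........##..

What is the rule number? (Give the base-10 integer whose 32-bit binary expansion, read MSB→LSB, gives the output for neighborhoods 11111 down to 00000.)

357712073

  [31] ##### => .  t=2,i=11
  [30] ####. => .  t=0,i=14
  [29] ###.# => .  t=0,i=0
  [28] ###.. => #  t=1,i=12
  [27] ##.## => .  t=0,i=1
  [26] ##.#. => #  t=0,i=4
  [25] ##..# => .  t=5,i=13
  [24] ##... => #  t=1,i=6
  [23] #.### => .  t=5,i=4
  [22] #.##. => #  t=0,i=2
  [21] #.#.# => .  t=5,i=2
  [20] #.#.. => #  t=0,i=5
  [19] #..## => .  t=2,i=8
  [18] #..#. => .  t=0,i=7
  [17] #...# => #  t=0,i=10
  [16] #.... => .  t=1,i=7
  [15] .#### => .  t=0,i=13
  [14] .###. => #  t=1,i=11
  [13] .##.# => .  t=0,i=3
  [12] .##.. => .  t=1,i=5
  [11] .#.## => .  t=1,i=3
  [10] .#.#. => .  t=2,i=5
  [9] .#..# => .  t=0,i=6
  [8] .#... => .  t=0,i=9
  [7] ..### => #  t=0,i=12
  [6] ..##. => #  t=3,i=13
  [5] ..#.# => .  t=1,i=2
  [4] ..#.. => .  t=0,i=8
  [3] ...## => #  t=0,i=11
  [2] ...#. => .  t=1,i=1
  [1] ....# => .  t=1,i=0
  [0] ..... => #  t=2,i=1
  bits 00010101010100100100000011001001 = 357712073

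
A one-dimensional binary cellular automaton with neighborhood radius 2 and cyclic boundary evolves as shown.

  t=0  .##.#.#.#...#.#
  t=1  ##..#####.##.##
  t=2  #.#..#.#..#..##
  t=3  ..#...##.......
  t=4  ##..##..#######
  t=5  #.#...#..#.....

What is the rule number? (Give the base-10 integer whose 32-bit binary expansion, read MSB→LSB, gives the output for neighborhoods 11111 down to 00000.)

1140034575

  #####|.  b31=0 t=1,i=6
  ####.|#  b30=1 t=1,i=0
  ###.#|.  b29=0 t=1,i=8
  ###..|.  b28=0 t=1,i=1
  ##.##|.  b27=0 t=1,i=9
  ##.#.|.  b26=0 t=0,i=3
  ##..#|#  b25=1 t=1,i=2
  ##...|#  b24=1 t=3,i=8
  #.###|#  b23=1 t=1,i=13
  #.##.|#  b22=1 t=0,i=1
  #.#.#|#  b21=1 t=0,i=4
  #.#..|#  b20=1 t=0,i=8
  #..##|.  b19=0 t=1,i=3
  #..#.|.  b18=0 t=2,i=4
  #...#|#  b17=1 t=0,i=10
  #....|#  b16=1 t=3,i=9
  .####|#  b15=1 t=1,i=5
  .###.|.  b14=0 t=2,i=14
  .##.#|.  b13=0 t=0,i=2
  .##..|.  b12=0 t=3,i=7
  .#.##|#  b11=1 t=0,i=0
  .#.#.|#  b10=1 t=0,i=5
  .#..#|.  b9=0 t=2,i=3
  .#...|.  b8=0 t=0,i=9
  ..###|.  b7=0 t=1,i=4
  ..##.|.  b6=0 t=3,i=6
  ..#.#|.  b5=0 t=0,i=12
  ..#..|.  b4=0 t=2,i=10
  ...##|#  b3=1 t=3,i=5
  ...#.|#  b2=1 t=0,i=11
  ....#|#  b1=1 t=3,i=0
  .....|#  b0=1 t=3,i=10
  bits 01000011111100111000110000001111 = 1140034575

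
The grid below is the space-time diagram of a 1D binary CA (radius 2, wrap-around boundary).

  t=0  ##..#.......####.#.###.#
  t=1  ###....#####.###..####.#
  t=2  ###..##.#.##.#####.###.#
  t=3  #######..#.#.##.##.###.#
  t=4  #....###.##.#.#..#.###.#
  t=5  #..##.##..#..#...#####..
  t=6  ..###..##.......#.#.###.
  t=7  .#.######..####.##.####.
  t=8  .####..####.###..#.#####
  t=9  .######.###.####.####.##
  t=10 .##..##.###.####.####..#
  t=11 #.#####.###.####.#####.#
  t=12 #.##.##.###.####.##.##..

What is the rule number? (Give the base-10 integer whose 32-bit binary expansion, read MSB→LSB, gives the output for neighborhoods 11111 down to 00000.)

1921580139

  nb #####: next=.  (t=1,i=9, bit31=0)
  nb ####.: next=#  (t=0,i=14, bit30=1)
  nb ###.#: next=#  (t=0,i=15, bit29=1)
  nb ###..: next=#  (t=0,i=1, bit28=1)
  nb ##.##: next=.  (t=0,i=22, bit27=0)
  nb ##.#.: next=.  (t=0,i=16, bit26=0)
  nb ##..#: next=#  (t=0,i=2, bit25=1)
  nb ##...: next=.  (t=1,i=3, bit24=0)
  nb #.###: next=#  (t=0,i=19, bit23=1)
  nb #.##.: next=.  (t=2,i=10, bit22=0)
  nb #.#.#: next=.  (t=0,i=17, bit21=0)
  nb #.#..: next=.  (t=4,i=14, bit20=0)
  nb #..##: next=#  (t=1,i=17, bit19=1)
  nb #..#.: next=.  (t=0,i=3, bit18=0)
  nb #...#: next=.  (t=5,i=15, bit17=0)
  nb #....: next=.  (t=0,i=6, bit16=0)
  nb .####: next=#  (t=0,i=13, bit15=1)
  nb .###.: next=#  (t=0,i=0, bit14=1)
  nb .##.#: next=#  (t=2,i=6, bit13=1)
  nb .##..: next=#  (t=4,i=0, bit12=1)
  nb .#.##: next=#  (t=0,i=18, bit11=1)
  nb .#.#.: next=#  (t=3,i=10, bit10=1)
  nb .#..#: next=.  (t=4,i=15, bit9=0)
  nb .#...: next=.  (t=0,i=5, bit8=0)
  nb ..###: next=.  (t=0,i=12, bit7=0)
  nb ..##.: next=#  (t=2,i=5, bit6=1)
  nb ..#.#: next=#  (t=3,i=9, bit5=1)
  nb ..#..: next=.  (t=0,i=4, bit4=0)
  nb ...##: next=#  (t=0,i=11, bit3=1)
  nb ...#.: next=.  (t=6,i=15, bit2=0)
  nb ....#: next=#  (t=0,i=10, bit1=1)
  nb .....: next=#  (t=0,i=7, bit0=1)
  bits 01110010100010001111110001101011 = 1921580139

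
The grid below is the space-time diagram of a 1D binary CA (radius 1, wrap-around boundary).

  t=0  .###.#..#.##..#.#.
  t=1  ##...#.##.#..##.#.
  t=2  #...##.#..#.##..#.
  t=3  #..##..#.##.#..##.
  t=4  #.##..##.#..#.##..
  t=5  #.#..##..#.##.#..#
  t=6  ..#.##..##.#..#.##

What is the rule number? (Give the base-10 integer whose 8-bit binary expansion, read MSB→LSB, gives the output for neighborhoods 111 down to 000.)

14

  [7] ### => .  t=0,i=2
  [6] ##. => .  t=0,i=3
  [5] #.# => .  t=0,i=4
  [4] #.. => .  t=0,i=6
  [3] .## => #  t=0,i=1
  [2] .#. => #  t=0,i=5
  [1] ..# => #  t=0,i=0
  [0] ... => .  t=1,i=3
  bits 00001110 = 14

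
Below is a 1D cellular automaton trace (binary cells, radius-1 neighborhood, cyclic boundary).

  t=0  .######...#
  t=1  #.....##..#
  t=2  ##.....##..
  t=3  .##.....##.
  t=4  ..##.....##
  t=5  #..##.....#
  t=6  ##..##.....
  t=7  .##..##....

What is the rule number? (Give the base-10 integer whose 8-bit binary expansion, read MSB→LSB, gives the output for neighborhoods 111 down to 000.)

  ###|.  b7=0 t=0,i=2
  ##.|#  b6=1 t=0,i=6
  #.#|#  b5=1 t=0,i=0
  #..|#  b4=1 t=0,i=7
  .##|.  b3=0 t=0,i=1
  .#.|#  b2=1 t=0,i=10
  ..#|.  b1=0 t=0,i=9
  ...|.  b0=0 t=0,i=8
  bits 01110100 = 116

116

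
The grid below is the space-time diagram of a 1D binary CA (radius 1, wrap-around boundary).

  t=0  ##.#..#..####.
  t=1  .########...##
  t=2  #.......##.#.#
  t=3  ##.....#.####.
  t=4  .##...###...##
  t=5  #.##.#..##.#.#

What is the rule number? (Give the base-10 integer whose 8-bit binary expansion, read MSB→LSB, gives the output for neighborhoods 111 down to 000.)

  ### -> .   bit 7 = 0  t=0,i=10
  ##. -> #   bit 6 = 1  t=0,i=1
  #.# -> #   bit 5 = 1  t=0,i=2
  #.. -> #   bit 4 = 1  t=0,i=4
  .## -> .   bit 3 = 0  t=0,i=0
  .#. -> #   bit 2 = 1  t=0,i=3
  ..# -> #   bit 1 = 1  t=0,i=5
  ... -> .   bit 0 = 0  t=1,i=10
  bits 01110110 = 118

118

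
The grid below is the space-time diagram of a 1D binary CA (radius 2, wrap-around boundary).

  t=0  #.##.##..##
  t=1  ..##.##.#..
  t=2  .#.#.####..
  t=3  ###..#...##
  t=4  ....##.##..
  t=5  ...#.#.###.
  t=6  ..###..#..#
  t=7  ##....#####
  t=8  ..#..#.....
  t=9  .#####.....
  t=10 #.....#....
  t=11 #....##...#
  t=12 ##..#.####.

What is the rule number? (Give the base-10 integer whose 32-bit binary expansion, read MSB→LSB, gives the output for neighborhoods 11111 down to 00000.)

98448956

  [31] ##### => .  t=3,i=0
  [30] ####. => .  t=2,i=7
  [29] ###.# => .  t=0,i=0
  [28] ###.. => .  t=2,i=8
  [27] ##.## => .  t=0,i=1
  [26] ##.#. => #  t=1,i=7
  [25] ##..# => .  t=0,i=7
  [24] ##... => #  t=2,i=9
  [23] #.### => #  t=2,i=5
  [22] #.##. => #  t=0,i=2
  [21] #.#.# => .  t=2,i=3
  [20] #.#.. => #  t=1,i=8
  [19] #..## => #  t=0,i=8
  [18] #..#. => #  t=3,i=4
  [17] #...# => #  t=2,i=10
  [16] #.... => .  t=1,i=10
  [15] .#### => .  t=2,i=6
  [14] .###. => .  t=0,i=10
  [13] .##.# => #  t=0,i=3
  [12] .##.. => #  t=0,i=6
  [11] .#.## => .  t=2,i=4
  [10] .#.#. => #  t=2,i=2
  [9] .#..# => #  t=6,i=0
  [8] .#... => .  t=1,i=9
  [7] ..### => .  t=0,i=9
  [6] ..##. => .  t=1,i=2
  [5] ..#.# => #  t=2,i=1
  [4] ..#.. => #  t=3,i=5
  [3] ...## => #  t=1,i=1
  [2] ...#. => #  t=2,i=0
  [1] ....# => .  t=1,i=0
  [0] ..... => .  t=4,i=0
  bits 00000101110111100011011000111100 = 98448956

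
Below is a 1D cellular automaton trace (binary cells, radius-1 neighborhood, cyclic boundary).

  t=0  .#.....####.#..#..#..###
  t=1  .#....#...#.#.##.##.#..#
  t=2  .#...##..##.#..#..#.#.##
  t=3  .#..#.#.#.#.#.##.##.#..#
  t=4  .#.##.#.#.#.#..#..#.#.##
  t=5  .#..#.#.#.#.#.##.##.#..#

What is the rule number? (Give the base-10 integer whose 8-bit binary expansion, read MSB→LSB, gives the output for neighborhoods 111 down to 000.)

  ###|.  b7=0 t=0,i=8
  ##.|#  b6=1 t=0,i=10
  #.#|.  b5=0 t=0,i=0
  #..|.  b4=0 t=0,i=2
  .##|.  b3=0 t=0,i=7
  .#.|#  b2=1 t=0,i=1
  ..#|#  b1=1 t=0,i=6
  ...|.  b0=0 t=0,i=3
  bits 01000110 = 70

70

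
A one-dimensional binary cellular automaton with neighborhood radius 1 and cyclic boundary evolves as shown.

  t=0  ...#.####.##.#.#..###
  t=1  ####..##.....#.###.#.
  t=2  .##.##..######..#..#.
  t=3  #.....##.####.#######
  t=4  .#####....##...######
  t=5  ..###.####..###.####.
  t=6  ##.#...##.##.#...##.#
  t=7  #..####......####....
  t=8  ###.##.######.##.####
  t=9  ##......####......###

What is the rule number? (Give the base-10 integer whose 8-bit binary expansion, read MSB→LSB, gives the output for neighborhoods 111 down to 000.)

  [7] ### => #  t=0,i=6
  [6] ##. => .  t=0,i=8
  [5] #.# => .  t=0,i=4
  [4] #.. => #  t=0,i=0
  [3] .## => .  t=0,i=5
  [2] .#. => #  t=0,i=3
  [1] ..# => #  t=0,i=2
  [0] ... => #  t=0,i=1
  bits 10010111 = 151

151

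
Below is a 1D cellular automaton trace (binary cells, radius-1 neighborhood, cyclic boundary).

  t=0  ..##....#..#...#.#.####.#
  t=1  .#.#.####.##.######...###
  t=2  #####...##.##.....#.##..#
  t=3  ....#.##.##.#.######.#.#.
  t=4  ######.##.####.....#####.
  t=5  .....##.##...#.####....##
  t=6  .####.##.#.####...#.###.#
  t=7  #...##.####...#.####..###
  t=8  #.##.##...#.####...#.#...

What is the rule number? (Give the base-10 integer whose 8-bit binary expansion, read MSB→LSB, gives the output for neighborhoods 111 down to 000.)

103

  ###|.  b7=0 t=0,i=20
  ##.|#  b6=1 t=0,i=3
  #.#|#  b5=1 t=0,i=16
  #..|.  b4=0 t=0,i=0
  .##|.  b3=0 t=0,i=2
  .#.|#  b2=1 t=0,i=8
  ..#|#  b1=1 t=0,i=1
  ...|#  b0=1 t=0,i=5
  bits 01100111 = 103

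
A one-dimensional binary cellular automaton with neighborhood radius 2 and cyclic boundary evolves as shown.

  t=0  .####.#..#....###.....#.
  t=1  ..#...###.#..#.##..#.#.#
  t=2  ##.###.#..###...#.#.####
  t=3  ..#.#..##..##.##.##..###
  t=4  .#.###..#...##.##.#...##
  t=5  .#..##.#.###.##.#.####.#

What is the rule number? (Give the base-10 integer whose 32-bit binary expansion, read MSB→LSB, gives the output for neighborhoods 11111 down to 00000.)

  [31] ##### => #  t=2,i=22
  [30] ####. => .  t=0,i=3
  [29] ###.# => .  t=0,i=4
  [28] ###.. => #  t=0,i=16
  [27] ##.## => #  t=2,i=2
  [26] ##.#. => .  t=0,i=5
  [25] ##..# => .  t=1,i=17
  [24] ##... => .  t=0,i=17
  [23] #.### => .  t=2,i=3
  [22] #.##. => .  t=1,i=15
  [21] #.#.# => #  t=1,i=21
  [20] #.#.. => #  t=0,i=6
  [19] #..## => .  t=0,i=0
  [18] #..#. => #  t=0,i=8
  [17] #...# => #  t=1,i=4
  [16] #.... => .  t=0,i=11
  [15] .#### => #  t=0,i=2
  [14] .###. => #  t=0,i=15
  [13] .##.# => #  t=3,i=12
  [12] .##.. => #  t=1,i=16
  [11] .#.## => .  t=1,i=14
  [10] .#.#. => #  t=1,i=20
  [9] .#..# => #  t=0,i=7
  [8] .#... => #  t=0,i=10
  [7] ..### => .  t=0,i=1
  [6] ..##. => .  t=3,i=7
  [5] ..#.# => .  t=1,i=13
  [4] ..#.. => .  t=0,i=9
  [3] ...## => #  t=0,i=13
  [2] ...#. => #  t=0,i=21
  [1] ....# => .  t=0,i=12
  [0] ..... => #  t=0,i=19
  bits 10011000001101101111011100001101 = 2553739021

2553739021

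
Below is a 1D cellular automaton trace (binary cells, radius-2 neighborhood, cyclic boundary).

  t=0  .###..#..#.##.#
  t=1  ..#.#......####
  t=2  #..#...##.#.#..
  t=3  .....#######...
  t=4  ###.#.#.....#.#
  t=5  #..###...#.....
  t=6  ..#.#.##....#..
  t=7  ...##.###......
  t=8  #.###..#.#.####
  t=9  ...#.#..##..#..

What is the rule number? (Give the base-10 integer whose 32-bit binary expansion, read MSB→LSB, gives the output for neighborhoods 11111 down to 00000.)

  nb #####: next=.  (t=3,i=7, bit31=0)
  nb ####.: next=.  (t=1,i=13, bit30=0)
  nb ###.#: next=.  (t=4,i=2, bit29=0)
  nb ###..: next=.  (t=0,i=3, bit28=0)
  nb ##.##: next=.  (t=7,i=5, bit27=0)
  nb ##.#.: next=#  (t=0,i=13, bit26=1)
  nb ##..#: next=#  (t=0,i=4, bit25=1)
  nb ##...: next=#  (t=3,i=12, bit24=1)
  nb #.###: next=.  (t=0,i=1, bit23=0)
  nb #.##.: next=#  (t=0,i=11, bit22=1)
  nb #.#.#: next=#  (t=0,i=14, bit21=1)
  nb #.#..: next=.  (t=1,i=4, bit20=0)
  nb #..##: next=#  (t=5,i=2, bit19=1)
  nb #..#.: next=.  (t=0,i=5, bit18=0)
  nb #...#: next=#  (t=2,i=5, bit17=1)
  nb #....: next=.  (t=1,i=6, bit16=0)
  nb .####: next=#  (t=1,i=12, bit15=1)
  nb .###.: next=#  (t=0,i=2, bit14=1)
  nb .##.#: next=#  (t=0,i=12, bit13=1)
  nb .##..: next=#  (t=6,i=7, bit12=1)
  nb .#.##: next=.  (t=0,i=0, bit11=0)
  nb .#.#.: next=#  (t=1,i=3, bit10=1)
  nb .#..#: next=.  (t=0,i=7, bit9=0)
  nb .#...: next=.  (t=1,i=5, bit8=0)
  nb ..###: next=.  (t=1,i=11, bit7=0)
  nb ..##.: next=#  (t=2,i=7, bit6=1)
  nb ..#.#: next=.  (t=0,i=9, bit5=0)
  nb ..#..: next=.  (t=0,i=6, bit4=0)
  nb ...##: next=#  (t=1,i=10, bit3=1)
  nb ...#.: next=.  (t=4,i=11, bit2=0)
  nb ....#: next=.  (t=1,i=9, bit1=0)
  nb .....: next=#  (t=1,i=7, bit0=1)
  bits 00000111011010101111010001001001 = 124449865

124449865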